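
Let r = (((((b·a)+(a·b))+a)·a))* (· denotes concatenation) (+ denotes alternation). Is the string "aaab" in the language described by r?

aaab cannot be split into zero or more pieces each matching ((((b·a)+(a·b))+a)·a).

no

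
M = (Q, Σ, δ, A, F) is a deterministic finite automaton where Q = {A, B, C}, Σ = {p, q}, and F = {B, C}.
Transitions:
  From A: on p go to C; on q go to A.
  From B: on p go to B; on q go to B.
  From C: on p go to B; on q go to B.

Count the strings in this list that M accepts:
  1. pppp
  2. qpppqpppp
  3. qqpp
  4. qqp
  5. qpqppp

pppp: accepted
qpppqpppp: accepted
qqpp: accepted
qqp: accepted
qpqppp: accepted

5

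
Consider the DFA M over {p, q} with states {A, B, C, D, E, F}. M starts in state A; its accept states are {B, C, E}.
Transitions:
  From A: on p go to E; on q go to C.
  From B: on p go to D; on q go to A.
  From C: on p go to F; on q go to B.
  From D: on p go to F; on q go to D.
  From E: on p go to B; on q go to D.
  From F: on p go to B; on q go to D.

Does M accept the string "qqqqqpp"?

rejected

A --q--> C
C --q--> B
B --q--> A
A --q--> C
C --q--> B
B --p--> D
D --p--> F
End in state F, which is not an accepting state.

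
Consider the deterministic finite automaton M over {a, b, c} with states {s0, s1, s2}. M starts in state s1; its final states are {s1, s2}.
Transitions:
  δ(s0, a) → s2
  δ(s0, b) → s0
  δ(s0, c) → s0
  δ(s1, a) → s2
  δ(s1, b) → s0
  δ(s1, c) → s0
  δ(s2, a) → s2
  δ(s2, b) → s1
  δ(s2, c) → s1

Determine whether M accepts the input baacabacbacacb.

s1 --b--> s0
s0 --a--> s2
s2 --a--> s2
s2 --c--> s1
s1 --a--> s2
s2 --b--> s1
s1 --a--> s2
s2 --c--> s1
s1 --b--> s0
s0 --a--> s2
s2 --c--> s1
s1 --a--> s2
s2 --c--> s1
s1 --b--> s0
End in state s0, which is not an accepting state.

rejected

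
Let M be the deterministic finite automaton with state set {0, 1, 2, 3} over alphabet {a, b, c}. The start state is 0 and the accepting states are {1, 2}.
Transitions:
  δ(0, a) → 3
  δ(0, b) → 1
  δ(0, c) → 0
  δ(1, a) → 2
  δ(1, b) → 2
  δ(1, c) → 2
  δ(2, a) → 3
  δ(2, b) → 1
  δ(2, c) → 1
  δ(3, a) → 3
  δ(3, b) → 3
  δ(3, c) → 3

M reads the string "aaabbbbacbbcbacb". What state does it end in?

3

0 --a--> 3
3 --a--> 3
3 --a--> 3
3 --b--> 3
3 --b--> 3
3 --b--> 3
3 --b--> 3
3 --a--> 3
3 --c--> 3
3 --b--> 3
3 --b--> 3
3 --c--> 3
3 --b--> 3
3 --a--> 3
3 --c--> 3
3 --b--> 3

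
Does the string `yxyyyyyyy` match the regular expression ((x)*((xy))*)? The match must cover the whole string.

No split of yxyyyyyyy into u·v has (x)* matching u and ((xy))* matching v.

no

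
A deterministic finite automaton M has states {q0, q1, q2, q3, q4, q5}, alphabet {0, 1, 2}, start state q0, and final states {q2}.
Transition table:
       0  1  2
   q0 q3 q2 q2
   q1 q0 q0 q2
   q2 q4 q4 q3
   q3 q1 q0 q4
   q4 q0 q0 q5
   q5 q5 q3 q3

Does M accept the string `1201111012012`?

q0 --1--> q2
q2 --2--> q3
q3 --0--> q1
q1 --1--> q0
q0 --1--> q2
q2 --1--> q4
q4 --1--> q0
q0 --0--> q3
q3 --1--> q0
q0 --2--> q2
q2 --0--> q4
q4 --1--> q0
q0 --2--> q2
End in state q2, which is an accepting state.

accepted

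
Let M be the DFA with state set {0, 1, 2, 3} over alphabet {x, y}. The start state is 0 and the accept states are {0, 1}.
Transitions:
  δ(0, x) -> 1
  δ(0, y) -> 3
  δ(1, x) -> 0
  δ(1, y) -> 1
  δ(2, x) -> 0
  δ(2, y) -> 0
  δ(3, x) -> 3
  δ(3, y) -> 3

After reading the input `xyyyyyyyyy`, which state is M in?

0 --x--> 1
1 --y--> 1
1 --y--> 1
1 --y--> 1
1 --y--> 1
1 --y--> 1
1 --y--> 1
1 --y--> 1
1 --y--> 1
1 --y--> 1

1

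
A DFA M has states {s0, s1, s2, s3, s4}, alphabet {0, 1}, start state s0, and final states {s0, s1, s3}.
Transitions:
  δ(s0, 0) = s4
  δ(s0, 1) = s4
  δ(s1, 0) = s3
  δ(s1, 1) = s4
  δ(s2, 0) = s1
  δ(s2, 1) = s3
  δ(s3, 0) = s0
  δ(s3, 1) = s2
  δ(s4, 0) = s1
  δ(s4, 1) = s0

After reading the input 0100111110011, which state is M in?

s0 --0--> s4
s4 --1--> s0
s0 --0--> s4
s4 --0--> s1
s1 --1--> s4
s4 --1--> s0
s0 --1--> s4
s4 --1--> s0
s0 --1--> s4
s4 --0--> s1
s1 --0--> s3
s3 --1--> s2
s2 --1--> s3

s3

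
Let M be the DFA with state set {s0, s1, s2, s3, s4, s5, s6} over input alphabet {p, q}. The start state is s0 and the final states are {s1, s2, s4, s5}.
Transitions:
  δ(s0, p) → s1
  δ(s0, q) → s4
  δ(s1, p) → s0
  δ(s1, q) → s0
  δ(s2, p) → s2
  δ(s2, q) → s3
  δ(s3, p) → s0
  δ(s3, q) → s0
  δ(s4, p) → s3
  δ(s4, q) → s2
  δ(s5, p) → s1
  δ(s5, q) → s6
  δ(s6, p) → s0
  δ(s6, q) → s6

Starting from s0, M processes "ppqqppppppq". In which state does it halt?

s0 --p--> s1
s1 --p--> s0
s0 --q--> s4
s4 --q--> s2
s2 --p--> s2
s2 --p--> s2
s2 --p--> s2
s2 --p--> s2
s2 --p--> s2
s2 --p--> s2
s2 --q--> s3

s3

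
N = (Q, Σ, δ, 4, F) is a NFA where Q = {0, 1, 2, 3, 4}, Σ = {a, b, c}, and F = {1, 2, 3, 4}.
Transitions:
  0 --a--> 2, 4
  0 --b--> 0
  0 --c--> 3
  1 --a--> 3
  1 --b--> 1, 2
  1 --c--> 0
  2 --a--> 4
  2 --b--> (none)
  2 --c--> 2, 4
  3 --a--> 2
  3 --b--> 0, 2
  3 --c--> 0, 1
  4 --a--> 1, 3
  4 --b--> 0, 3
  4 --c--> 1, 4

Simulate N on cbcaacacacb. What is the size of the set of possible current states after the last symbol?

4

Start: {4}
read c: {1, 4}
read b: {0, 1, 2, 3}
read c: {0, 1, 2, 3, 4}
read a: {1, 2, 3, 4}
read a: {1, 2, 3, 4}
read c: {0, 1, 2, 4}
read a: {1, 2, 3, 4}
read c: {0, 1, 2, 4}
read a: {1, 2, 3, 4}
read c: {0, 1, 2, 4}
read b: {0, 1, 2, 3}
Final reachable set {0, 1, 2, 3} has 4 states.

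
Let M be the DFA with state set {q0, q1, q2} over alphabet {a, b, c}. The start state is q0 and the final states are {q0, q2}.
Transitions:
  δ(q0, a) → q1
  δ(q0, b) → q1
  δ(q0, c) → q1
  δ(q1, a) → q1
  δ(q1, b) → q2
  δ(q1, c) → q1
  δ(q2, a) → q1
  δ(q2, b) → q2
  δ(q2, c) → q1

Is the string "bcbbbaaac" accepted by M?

rejected

q0 --b--> q1
q1 --c--> q1
q1 --b--> q2
q2 --b--> q2
q2 --b--> q2
q2 --a--> q1
q1 --a--> q1
q1 --a--> q1
q1 --c--> q1
End in state q1, which is not an accepting state.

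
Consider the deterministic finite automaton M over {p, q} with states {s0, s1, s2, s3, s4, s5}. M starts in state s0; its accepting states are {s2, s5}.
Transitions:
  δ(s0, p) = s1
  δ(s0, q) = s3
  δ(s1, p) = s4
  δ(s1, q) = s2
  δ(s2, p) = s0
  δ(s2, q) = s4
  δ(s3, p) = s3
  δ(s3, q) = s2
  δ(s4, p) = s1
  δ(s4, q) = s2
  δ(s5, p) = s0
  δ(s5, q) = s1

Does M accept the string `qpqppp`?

s0 --q--> s3
s3 --p--> s3
s3 --q--> s2
s2 --p--> s0
s0 --p--> s1
s1 --p--> s4
End in state s4, which is not an accepting state.

rejected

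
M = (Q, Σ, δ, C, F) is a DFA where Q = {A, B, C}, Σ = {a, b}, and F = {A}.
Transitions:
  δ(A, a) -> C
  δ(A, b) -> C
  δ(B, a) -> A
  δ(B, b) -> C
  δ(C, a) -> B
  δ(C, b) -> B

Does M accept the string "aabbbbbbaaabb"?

C --a--> B
B --a--> A
A --b--> C
C --b--> B
B --b--> C
C --b--> B
B --b--> C
C --b--> B
B --a--> A
A --a--> C
C --a--> B
B --b--> C
C --b--> B
End in state B, which is not an accepting state.

rejected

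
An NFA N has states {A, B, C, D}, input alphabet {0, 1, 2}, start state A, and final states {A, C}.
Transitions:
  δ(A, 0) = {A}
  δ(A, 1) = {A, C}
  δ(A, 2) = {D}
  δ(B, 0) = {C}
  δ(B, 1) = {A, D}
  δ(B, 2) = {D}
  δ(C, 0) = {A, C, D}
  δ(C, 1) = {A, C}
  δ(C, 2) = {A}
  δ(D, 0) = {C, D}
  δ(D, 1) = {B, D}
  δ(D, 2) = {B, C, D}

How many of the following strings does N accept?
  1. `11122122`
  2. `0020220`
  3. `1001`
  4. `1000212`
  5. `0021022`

5

`11122122`: accepted
`0020220`: accepted
`1001`: accepted
`1000212`: accepted
`0021022`: accepted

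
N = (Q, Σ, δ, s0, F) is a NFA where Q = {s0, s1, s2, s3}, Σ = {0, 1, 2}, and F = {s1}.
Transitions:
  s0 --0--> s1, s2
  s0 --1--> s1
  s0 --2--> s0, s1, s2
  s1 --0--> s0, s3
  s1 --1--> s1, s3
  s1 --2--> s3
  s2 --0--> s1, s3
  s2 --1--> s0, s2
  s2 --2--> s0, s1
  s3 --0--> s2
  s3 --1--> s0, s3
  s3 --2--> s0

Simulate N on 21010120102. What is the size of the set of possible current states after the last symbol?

4

Start: {s0}
read 2: {s0, s1, s2}
read 1: {s0, s1, s2, s3}
read 0: {s0, s1, s2, s3}
read 1: {s0, s1, s2, s3}
read 0: {s0, s1, s2, s3}
read 1: {s0, s1, s2, s3}
read 2: {s0, s1, s2, s3}
read 0: {s0, s1, s2, s3}
read 1: {s0, s1, s2, s3}
read 0: {s0, s1, s2, s3}
read 2: {s0, s1, s2, s3}
Final reachable set {s0, s1, s2, s3} has 4 states.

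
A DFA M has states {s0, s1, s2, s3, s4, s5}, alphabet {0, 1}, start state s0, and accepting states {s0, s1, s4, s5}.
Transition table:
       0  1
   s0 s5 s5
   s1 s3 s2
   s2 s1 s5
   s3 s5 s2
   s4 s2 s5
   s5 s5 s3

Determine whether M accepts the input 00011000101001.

rejected

s0 --0--> s5
s5 --0--> s5
s5 --0--> s5
s5 --1--> s3
s3 --1--> s2
s2 --0--> s1
s1 --0--> s3
s3 --0--> s5
s5 --1--> s3
s3 --0--> s5
s5 --1--> s3
s3 --0--> s5
s5 --0--> s5
s5 --1--> s3
End in state s3, which is not an accepting state.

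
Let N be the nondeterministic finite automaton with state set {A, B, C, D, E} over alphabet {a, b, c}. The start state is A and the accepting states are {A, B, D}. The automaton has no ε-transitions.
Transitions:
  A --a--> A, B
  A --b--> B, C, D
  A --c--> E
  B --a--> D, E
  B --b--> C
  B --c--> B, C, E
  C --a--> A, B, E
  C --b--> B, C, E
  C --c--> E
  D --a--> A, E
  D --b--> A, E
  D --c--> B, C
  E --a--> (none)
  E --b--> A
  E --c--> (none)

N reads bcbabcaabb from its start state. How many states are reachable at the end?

5

Start: {A}
read b: {B, C, D}
read c: {B, C, E}
read b: {A, B, C, E}
read a: {A, B, D, E}
read b: {A, B, C, D, E}
read c: {B, C, E}
read a: {A, B, D, E}
read a: {A, B, D, E}
read b: {A, B, C, D, E}
read b: {A, B, C, D, E}
Final reachable set {A, B, C, D, E} has 5 states.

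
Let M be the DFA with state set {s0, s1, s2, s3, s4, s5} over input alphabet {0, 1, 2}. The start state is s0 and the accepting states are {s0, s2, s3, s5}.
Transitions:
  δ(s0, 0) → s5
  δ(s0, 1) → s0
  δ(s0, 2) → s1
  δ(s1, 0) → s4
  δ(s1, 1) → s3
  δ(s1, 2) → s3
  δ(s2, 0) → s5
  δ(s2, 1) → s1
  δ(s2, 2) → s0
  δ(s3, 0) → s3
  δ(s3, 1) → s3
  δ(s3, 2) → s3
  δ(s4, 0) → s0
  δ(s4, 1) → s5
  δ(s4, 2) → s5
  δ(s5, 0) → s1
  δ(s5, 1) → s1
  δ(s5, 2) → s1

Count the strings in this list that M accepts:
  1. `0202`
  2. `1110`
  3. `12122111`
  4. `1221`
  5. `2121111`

`0202`: accepted
`1110`: accepted
`12122111`: accepted
`1221`: accepted
`2121111`: accepted

5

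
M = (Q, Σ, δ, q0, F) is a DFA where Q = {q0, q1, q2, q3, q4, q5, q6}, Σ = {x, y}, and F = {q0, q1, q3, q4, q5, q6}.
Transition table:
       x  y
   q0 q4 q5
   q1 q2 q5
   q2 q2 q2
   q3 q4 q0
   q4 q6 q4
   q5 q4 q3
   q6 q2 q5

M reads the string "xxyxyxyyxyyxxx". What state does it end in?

q0 --x--> q4
q4 --x--> q6
q6 --y--> q5
q5 --x--> q4
q4 --y--> q4
q4 --x--> q6
q6 --y--> q5
q5 --y--> q3
q3 --x--> q4
q4 --y--> q4
q4 --y--> q4
q4 --x--> q6
q6 --x--> q2
q2 --x--> q2

q2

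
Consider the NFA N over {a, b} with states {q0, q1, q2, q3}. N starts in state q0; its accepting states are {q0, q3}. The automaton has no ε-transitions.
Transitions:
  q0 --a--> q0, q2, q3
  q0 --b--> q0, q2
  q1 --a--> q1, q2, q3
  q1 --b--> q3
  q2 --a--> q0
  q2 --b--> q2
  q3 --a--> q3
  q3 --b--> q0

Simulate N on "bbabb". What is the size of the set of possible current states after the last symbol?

Start: {q0}
read b: {q0, q2}
read b: {q0, q2}
read a: {q0, q2, q3}
read b: {q0, q2}
read b: {q0, q2}
Final reachable set {q0, q2} has 2 states.

2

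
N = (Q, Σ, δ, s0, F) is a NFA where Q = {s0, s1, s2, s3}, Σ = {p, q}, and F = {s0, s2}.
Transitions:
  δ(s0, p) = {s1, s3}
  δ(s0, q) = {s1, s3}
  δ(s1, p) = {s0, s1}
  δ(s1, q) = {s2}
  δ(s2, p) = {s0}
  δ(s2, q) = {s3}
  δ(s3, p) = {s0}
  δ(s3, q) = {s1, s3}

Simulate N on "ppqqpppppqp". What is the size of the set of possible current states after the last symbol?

2

Start: {s0}
read p: {s1, s3}
read p: {s0, s1}
read q: {s1, s2, s3}
read q: {s1, s2, s3}
read p: {s0, s1}
read p: {s0, s1, s3}
read p: {s0, s1, s3}
read p: {s0, s1, s3}
read p: {s0, s1, s3}
read q: {s1, s2, s3}
read p: {s0, s1}
Final reachable set {s0, s1} has 2 states.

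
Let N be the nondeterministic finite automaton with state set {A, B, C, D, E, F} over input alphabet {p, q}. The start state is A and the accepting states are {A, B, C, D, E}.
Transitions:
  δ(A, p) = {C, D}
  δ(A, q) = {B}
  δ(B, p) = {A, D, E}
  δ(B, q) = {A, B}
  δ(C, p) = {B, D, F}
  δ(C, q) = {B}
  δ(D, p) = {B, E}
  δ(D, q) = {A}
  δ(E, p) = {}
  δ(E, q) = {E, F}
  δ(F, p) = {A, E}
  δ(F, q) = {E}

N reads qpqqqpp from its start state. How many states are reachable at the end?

5

Start: {A}
read q: {B}
read p: {A, D, E}
read q: {A, B, E, F}
read q: {A, B, E, F}
read q: {A, B, E, F}
read p: {A, C, D, E}
read p: {B, C, D, E, F}
Final reachable set {B, C, D, E, F} has 5 states.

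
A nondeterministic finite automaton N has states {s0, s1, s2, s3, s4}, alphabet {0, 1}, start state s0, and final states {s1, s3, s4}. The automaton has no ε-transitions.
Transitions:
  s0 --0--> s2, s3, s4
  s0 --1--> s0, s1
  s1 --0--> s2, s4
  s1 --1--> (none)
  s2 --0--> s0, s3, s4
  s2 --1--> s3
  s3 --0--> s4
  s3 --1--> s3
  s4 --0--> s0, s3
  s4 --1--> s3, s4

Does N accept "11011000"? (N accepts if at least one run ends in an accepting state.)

Start: {s0}
read 1: {s0, s1}
read 1: {s0, s1}
read 0: {s2, s3, s4}
read 1: {s3, s4}
read 1: {s3, s4}
read 0: {s0, s3, s4}
read 0: {s0, s2, s3, s4}
read 0: {s0, s2, s3, s4}
Reachable ∩ accepting = {s3, s4} — nonempty.

accepted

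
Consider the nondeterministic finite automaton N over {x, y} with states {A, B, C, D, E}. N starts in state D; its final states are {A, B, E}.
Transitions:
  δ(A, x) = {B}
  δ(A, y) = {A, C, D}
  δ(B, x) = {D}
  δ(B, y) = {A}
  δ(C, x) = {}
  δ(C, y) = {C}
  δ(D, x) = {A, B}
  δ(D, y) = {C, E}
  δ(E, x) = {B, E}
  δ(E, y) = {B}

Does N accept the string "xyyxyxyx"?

Start: {D}
read x: {A, B}
read y: {A, C, D}
read y: {A, C, D, E}
read x: {A, B, E}
read y: {A, B, C, D}
read x: {A, B, D}
read y: {A, C, D, E}
read x: {A, B, E}
Reachable ∩ accepting = {A, B, E} — nonempty.

accepted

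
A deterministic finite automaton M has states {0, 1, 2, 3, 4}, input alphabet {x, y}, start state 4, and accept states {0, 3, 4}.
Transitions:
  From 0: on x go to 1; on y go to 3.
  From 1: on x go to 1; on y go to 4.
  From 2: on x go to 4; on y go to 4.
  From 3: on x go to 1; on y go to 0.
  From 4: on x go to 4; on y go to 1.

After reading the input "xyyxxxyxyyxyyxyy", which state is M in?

1

4 --x--> 4
4 --y--> 1
1 --y--> 4
4 --x--> 4
4 --x--> 4
4 --x--> 4
4 --y--> 1
1 --x--> 1
1 --y--> 4
4 --y--> 1
1 --x--> 1
1 --y--> 4
4 --y--> 1
1 --x--> 1
1 --y--> 4
4 --y--> 1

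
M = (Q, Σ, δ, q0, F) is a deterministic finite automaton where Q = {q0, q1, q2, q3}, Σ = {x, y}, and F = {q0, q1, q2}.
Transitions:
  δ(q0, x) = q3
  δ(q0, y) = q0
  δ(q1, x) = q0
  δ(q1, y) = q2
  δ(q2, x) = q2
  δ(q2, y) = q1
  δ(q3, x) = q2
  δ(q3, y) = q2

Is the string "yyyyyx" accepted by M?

rejected

q0 --y--> q0
q0 --y--> q0
q0 --y--> q0
q0 --y--> q0
q0 --y--> q0
q0 --x--> q3
End in state q3, which is not an accepting state.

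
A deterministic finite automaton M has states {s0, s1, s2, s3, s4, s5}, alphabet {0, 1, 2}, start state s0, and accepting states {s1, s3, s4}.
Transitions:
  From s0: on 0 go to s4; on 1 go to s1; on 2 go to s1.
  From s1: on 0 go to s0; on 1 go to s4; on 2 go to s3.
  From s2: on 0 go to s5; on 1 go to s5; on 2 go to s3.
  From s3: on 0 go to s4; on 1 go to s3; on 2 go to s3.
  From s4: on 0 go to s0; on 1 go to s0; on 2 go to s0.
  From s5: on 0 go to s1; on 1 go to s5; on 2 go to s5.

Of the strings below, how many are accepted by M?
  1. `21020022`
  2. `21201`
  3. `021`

2

`21020022`: accepted
`21201`: rejected
`021`: accepted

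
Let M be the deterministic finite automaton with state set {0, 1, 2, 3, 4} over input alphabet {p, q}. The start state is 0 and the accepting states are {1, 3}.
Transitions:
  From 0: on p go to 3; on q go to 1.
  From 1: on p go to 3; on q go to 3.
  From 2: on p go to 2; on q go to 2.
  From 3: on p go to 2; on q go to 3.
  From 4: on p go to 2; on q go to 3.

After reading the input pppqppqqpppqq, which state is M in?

0 --p--> 3
3 --p--> 2
2 --p--> 2
2 --q--> 2
2 --p--> 2
2 --p--> 2
2 --q--> 2
2 --q--> 2
2 --p--> 2
2 --p--> 2
2 --p--> 2
2 --q--> 2
2 --q--> 2

2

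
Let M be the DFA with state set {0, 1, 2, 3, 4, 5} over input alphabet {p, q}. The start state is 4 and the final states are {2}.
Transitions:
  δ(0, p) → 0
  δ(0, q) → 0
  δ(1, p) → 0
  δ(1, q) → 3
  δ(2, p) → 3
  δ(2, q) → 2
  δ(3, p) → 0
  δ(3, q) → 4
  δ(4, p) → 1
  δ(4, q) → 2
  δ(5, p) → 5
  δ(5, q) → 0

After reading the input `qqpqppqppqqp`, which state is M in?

0

4 --q--> 2
2 --q--> 2
2 --p--> 3
3 --q--> 4
4 --p--> 1
1 --p--> 0
0 --q--> 0
0 --p--> 0
0 --p--> 0
0 --q--> 0
0 --q--> 0
0 --p--> 0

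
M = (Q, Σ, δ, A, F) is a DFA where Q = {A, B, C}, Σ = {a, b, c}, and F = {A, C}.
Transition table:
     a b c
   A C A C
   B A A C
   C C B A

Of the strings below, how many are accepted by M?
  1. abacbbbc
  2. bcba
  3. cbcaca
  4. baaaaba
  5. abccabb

abacbbbc: accepted
bcba: accepted
cbcaca: accepted
baaaaba: accepted
abccabb: accepted

5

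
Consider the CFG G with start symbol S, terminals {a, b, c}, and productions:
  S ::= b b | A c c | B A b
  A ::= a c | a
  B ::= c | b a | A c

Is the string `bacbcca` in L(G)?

no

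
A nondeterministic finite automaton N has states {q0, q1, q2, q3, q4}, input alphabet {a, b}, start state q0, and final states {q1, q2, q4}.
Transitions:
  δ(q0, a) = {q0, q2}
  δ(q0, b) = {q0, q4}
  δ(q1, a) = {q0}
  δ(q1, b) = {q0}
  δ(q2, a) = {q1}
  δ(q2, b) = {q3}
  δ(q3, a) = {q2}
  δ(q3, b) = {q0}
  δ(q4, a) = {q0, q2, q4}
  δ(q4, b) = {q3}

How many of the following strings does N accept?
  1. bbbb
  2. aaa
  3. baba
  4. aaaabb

4

bbbb: accepted
aaa: accepted
baba: accepted
aaaabb: accepted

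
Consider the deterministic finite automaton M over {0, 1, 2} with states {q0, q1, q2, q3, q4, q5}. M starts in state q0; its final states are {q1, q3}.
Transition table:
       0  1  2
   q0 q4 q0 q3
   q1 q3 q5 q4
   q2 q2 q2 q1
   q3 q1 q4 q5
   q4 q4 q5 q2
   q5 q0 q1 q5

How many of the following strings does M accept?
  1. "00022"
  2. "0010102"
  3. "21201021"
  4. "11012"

1

"00022": accepted
"0010102": rejected
"21201021": rejected
"11012": rejected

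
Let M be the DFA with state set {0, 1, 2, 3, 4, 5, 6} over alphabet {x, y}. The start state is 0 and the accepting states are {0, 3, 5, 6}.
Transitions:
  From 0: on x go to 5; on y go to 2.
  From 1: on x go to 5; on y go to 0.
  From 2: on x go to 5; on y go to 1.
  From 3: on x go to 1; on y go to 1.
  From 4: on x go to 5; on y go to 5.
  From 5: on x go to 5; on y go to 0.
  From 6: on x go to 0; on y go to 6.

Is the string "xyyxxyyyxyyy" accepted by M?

rejected

0 --x--> 5
5 --y--> 0
0 --y--> 2
2 --x--> 5
5 --x--> 5
5 --y--> 0
0 --y--> 2
2 --y--> 1
1 --x--> 5
5 --y--> 0
0 --y--> 2
2 --y--> 1
End in state 1, which is not an accepting state.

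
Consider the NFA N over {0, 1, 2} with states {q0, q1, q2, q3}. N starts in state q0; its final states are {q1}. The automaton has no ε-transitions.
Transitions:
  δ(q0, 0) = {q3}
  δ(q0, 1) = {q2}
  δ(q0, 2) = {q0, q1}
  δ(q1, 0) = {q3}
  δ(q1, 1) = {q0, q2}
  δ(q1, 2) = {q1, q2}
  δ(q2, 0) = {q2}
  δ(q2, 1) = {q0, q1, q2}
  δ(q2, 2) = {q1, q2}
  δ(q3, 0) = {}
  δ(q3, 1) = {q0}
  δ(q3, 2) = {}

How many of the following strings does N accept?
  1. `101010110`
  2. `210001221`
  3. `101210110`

1

`101010110`: rejected
`210001221`: accepted
`101210110`: rejected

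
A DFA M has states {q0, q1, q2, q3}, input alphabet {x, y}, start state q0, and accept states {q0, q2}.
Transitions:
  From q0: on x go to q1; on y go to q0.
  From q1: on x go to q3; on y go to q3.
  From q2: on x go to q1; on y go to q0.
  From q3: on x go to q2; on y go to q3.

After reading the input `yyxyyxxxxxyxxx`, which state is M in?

q3

q0 --y--> q0
q0 --y--> q0
q0 --x--> q1
q1 --y--> q3
q3 --y--> q3
q3 --x--> q2
q2 --x--> q1
q1 --x--> q3
q3 --x--> q2
q2 --x--> q1
q1 --y--> q3
q3 --x--> q2
q2 --x--> q1
q1 --x--> q3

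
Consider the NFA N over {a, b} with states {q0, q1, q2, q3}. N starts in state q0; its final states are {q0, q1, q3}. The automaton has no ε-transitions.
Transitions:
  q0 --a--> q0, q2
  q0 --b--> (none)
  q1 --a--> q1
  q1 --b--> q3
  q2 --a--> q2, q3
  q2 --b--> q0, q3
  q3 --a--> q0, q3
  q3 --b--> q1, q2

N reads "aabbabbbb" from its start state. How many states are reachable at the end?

4

Start: {q0}
read a: {q0, q2}
read a: {q0, q2, q3}
read b: {q0, q1, q2, q3}
read b: {q0, q1, q2, q3}
read a: {q0, q1, q2, q3}
read b: {q0, q1, q2, q3}
read b: {q0, q1, q2, q3}
read b: {q0, q1, q2, q3}
read b: {q0, q1, q2, q3}
Final reachable set {q0, q1, q2, q3} has 4 states.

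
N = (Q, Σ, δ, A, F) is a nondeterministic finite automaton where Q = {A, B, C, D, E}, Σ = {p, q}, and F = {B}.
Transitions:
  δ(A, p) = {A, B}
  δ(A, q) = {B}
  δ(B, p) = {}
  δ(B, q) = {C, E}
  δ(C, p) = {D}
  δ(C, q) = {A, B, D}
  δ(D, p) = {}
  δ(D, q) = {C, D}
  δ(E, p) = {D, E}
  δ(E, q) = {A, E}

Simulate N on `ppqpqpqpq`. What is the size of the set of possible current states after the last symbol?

5

Start: {A}
read p: {A, B}
read p: {A, B}
read q: {B, C, E}
read p: {D, E}
read q: {A, C, D, E}
read p: {A, B, D, E}
read q: {A, B, C, D, E}
read p: {A, B, D, E}
read q: {A, B, C, D, E}
Final reachable set {A, B, C, D, E} has 5 states.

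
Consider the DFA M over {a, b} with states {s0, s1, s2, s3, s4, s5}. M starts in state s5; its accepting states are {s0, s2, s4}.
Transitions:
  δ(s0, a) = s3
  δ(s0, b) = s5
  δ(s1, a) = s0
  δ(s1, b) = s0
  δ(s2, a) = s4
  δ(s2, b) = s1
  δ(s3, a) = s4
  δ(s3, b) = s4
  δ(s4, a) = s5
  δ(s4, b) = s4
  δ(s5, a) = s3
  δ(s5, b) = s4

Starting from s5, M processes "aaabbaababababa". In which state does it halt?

s5

s5 --a--> s3
s3 --a--> s4
s4 --a--> s5
s5 --b--> s4
s4 --b--> s4
s4 --a--> s5
s5 --a--> s3
s3 --b--> s4
s4 --a--> s5
s5 --b--> s4
s4 --a--> s5
s5 --b--> s4
s4 --a--> s5
s5 --b--> s4
s4 --a--> s5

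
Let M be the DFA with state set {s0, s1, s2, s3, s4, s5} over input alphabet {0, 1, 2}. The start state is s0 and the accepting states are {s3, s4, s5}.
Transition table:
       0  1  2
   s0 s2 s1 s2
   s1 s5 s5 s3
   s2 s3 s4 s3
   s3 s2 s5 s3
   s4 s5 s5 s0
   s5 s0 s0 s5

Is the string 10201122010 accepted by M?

s0 --1--> s1
s1 --0--> s5
s5 --2--> s5
s5 --0--> s0
s0 --1--> s1
s1 --1--> s5
s5 --2--> s5
s5 --2--> s5
s5 --0--> s0
s0 --1--> s1
s1 --0--> s5
End in state s5, which is an accepting state.

accepted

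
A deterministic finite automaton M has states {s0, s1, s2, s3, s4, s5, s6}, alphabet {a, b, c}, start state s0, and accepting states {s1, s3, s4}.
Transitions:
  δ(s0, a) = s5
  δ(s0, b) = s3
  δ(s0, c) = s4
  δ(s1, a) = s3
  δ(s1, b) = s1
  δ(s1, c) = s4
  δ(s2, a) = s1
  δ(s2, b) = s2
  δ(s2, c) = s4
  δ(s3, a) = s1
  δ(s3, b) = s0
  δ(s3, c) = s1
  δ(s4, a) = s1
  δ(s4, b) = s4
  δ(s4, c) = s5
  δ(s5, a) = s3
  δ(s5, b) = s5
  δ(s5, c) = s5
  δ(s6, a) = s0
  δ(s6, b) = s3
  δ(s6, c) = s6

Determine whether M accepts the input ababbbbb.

s0 --a--> s5
s5 --b--> s5
s5 --a--> s3
s3 --b--> s0
s0 --b--> s3
s3 --b--> s0
s0 --b--> s3
s3 --b--> s0
End in state s0, which is not an accepting state.

rejected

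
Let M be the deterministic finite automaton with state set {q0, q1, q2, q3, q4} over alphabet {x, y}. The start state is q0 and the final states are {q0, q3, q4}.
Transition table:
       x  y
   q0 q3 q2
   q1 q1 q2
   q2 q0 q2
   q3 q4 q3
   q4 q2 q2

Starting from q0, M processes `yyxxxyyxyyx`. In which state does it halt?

q0 --y--> q2
q2 --y--> q2
q2 --x--> q0
q0 --x--> q3
q3 --x--> q4
q4 --y--> q2
q2 --y--> q2
q2 --x--> q0
q0 --y--> q2
q2 --y--> q2
q2 --x--> q0

q0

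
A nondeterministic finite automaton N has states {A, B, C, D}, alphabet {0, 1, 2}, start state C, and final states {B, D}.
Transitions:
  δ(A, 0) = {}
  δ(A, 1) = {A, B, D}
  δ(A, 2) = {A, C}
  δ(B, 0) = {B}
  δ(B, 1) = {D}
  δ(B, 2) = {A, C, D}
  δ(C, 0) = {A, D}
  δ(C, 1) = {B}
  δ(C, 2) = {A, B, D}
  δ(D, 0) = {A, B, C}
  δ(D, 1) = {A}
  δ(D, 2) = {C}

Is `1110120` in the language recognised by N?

Start: {C}
read 1: {B}
read 1: {D}
read 1: {A}
read 0: {}
The reachable set is empty and stays empty for the remaining 3 symbols.
Reachable ∩ accepting = {} — empty.

rejected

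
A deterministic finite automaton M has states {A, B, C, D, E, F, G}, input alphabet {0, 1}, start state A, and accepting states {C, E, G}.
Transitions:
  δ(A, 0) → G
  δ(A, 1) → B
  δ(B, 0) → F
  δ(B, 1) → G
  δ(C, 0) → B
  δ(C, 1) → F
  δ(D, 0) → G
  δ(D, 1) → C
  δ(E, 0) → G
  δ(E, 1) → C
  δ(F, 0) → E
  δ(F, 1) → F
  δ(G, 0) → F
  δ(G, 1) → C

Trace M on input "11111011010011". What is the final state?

F

A --1--> B
B --1--> G
G --1--> C
C --1--> F
F --1--> F
F --0--> E
E --1--> C
C --1--> F
F --0--> E
E --1--> C
C --0--> B
B --0--> F
F --1--> F
F --1--> F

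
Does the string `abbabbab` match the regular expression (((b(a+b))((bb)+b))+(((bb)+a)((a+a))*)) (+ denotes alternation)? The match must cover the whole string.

no

Neither ((b(a+b))((bb)+b)) nor (((bb)+a)((a+a))*) matches abbabbab.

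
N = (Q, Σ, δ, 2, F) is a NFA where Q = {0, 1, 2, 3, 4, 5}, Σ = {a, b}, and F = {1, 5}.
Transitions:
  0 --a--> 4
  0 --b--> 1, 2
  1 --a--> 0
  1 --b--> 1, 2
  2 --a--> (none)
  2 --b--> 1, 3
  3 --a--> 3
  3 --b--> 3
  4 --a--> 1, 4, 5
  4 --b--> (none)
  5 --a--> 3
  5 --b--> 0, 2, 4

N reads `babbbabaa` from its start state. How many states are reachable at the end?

Start: {2}
read b: {1, 3}
read a: {0, 3}
read b: {1, 2, 3}
read b: {1, 2, 3}
read b: {1, 2, 3}
read a: {0, 3}
read b: {1, 2, 3}
read a: {0, 3}
read a: {3, 4}
Final reachable set {3, 4} has 2 states.

2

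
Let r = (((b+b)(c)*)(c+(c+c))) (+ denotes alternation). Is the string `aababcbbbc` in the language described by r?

no

No split of aababcbbbc into u·v has ((b+b)(c)*) matching u and (c+(c+c)) matching v.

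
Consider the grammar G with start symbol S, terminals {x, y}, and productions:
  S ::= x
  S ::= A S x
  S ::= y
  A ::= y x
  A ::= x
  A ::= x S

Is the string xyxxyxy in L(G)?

no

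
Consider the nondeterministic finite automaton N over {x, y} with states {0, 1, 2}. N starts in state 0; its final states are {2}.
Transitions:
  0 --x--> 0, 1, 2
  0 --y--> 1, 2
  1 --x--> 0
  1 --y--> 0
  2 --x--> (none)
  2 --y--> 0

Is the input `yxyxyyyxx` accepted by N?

accepted

Start: {0}
read y: {1, 2}
read x: {0}
read y: {1, 2}
read x: {0}
read y: {1, 2}
read y: {0}
read y: {1, 2}
read x: {0}
read x: {0, 1, 2}
Reachable ∩ accepting = {2} — nonempty.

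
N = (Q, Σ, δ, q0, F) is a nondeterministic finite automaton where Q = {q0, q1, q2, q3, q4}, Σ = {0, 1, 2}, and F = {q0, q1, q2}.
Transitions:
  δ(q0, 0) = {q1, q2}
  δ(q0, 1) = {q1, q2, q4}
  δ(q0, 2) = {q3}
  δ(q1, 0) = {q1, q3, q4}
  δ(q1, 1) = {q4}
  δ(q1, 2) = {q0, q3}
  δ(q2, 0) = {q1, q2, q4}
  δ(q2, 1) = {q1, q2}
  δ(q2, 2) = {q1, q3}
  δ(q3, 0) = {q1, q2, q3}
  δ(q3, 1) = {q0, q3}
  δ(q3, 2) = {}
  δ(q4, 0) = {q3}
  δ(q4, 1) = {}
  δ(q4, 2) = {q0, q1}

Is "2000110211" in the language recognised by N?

accepted

Start: {q0}
read 2: {q3}
read 0: {q1, q2, q3}
read 0: {q1, q2, q3, q4}
read 0: {q1, q2, q3, q4}
read 1: {q0, q1, q2, q3, q4}
read 1: {q0, q1, q2, q3, q4}
read 0: {q1, q2, q3, q4}
read 2: {q0, q1, q3}
read 1: {q0, q1, q2, q3, q4}
read 1: {q0, q1, q2, q3, q4}
Reachable ∩ accepting = {q0, q1, q2} — nonempty.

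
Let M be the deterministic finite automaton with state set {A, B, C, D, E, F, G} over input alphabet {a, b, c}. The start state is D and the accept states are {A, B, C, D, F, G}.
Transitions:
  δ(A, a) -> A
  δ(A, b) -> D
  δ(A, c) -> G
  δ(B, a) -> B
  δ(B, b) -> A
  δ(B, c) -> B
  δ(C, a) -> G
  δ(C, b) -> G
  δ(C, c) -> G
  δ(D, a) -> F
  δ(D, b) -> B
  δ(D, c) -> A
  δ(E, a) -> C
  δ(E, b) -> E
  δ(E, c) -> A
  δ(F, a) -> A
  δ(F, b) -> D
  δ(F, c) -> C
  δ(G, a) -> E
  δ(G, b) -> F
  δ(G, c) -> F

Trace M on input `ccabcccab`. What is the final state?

D

D --c--> A
A --c--> G
G --a--> E
E --b--> E
E --c--> A
A --c--> G
G --c--> F
F --a--> A
A --b--> D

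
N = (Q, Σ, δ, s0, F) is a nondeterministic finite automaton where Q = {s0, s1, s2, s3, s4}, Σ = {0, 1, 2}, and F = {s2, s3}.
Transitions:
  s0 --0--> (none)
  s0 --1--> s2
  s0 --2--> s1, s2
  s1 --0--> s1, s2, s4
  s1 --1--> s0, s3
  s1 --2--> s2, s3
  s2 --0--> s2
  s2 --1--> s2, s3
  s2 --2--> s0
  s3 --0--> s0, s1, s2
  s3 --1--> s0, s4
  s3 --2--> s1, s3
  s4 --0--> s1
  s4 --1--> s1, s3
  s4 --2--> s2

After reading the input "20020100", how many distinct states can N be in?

3

Start: {s0}
read 2: {s1, s2}
read 0: {s1, s2, s4}
read 0: {s1, s2, s4}
read 2: {s0, s2, s3}
read 0: {s0, s1, s2}
read 1: {s0, s2, s3}
read 0: {s0, s1, s2}
read 0: {s1, s2, s4}
Final reachable set {s1, s2, s4} has 3 states.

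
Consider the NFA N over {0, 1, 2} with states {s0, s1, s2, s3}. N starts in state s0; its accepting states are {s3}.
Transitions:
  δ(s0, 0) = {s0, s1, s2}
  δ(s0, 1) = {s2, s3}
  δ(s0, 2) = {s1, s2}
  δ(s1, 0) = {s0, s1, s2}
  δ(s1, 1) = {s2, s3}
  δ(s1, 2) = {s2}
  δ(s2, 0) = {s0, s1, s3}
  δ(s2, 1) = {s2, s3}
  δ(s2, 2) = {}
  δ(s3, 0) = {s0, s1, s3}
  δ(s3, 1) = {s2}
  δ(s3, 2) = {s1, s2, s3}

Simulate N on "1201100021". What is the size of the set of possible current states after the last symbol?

Start: {s0}
read 1: {s2, s3}
read 2: {s1, s2, s3}
read 0: {s0, s1, s2, s3}
read 1: {s2, s3}
read 1: {s2, s3}
read 0: {s0, s1, s3}
read 0: {s0, s1, s2, s3}
read 0: {s0, s1, s2, s3}
read 2: {s1, s2, s3}
read 1: {s2, s3}
Final reachable set {s2, s3} has 2 states.

2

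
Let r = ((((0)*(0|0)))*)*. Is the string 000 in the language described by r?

yes

Split into 3 pieces 0 · 0 · 0; each matches (((0)*(0|0)))*.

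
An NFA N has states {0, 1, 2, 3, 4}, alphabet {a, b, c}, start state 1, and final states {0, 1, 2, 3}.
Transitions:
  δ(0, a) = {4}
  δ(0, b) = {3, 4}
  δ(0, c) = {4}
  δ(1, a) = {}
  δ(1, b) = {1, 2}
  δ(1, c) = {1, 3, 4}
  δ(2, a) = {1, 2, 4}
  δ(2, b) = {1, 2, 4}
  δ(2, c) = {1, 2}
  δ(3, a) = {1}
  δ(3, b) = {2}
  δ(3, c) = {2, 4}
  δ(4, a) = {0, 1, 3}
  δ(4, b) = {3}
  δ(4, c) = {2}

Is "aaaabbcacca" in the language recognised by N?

Start: {1}
read a: {}
The reachable set is empty and stays empty for the remaining 10 symbols.
Reachable ∩ accepting = {} — empty.

rejected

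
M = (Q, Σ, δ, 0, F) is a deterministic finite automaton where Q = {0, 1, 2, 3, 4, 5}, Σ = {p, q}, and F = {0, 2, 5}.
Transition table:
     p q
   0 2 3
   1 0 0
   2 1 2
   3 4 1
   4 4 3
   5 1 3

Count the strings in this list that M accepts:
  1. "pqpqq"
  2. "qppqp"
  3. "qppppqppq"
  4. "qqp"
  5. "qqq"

"pqpqq": rejected
"qppqp": rejected
"qppppqppq": rejected
"qqp": accepted
"qqq": accepted

2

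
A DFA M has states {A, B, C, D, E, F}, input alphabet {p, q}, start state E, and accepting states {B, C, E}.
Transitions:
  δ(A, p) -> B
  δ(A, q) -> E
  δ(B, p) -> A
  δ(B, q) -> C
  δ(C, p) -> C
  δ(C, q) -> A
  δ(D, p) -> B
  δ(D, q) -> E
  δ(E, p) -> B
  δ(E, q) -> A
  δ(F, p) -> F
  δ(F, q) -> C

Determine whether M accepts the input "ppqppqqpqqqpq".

accepted

E --p--> B
B --p--> A
A --q--> E
E --p--> B
B --p--> A
A --q--> E
E --q--> A
A --p--> B
B --q--> C
C --q--> A
A --q--> E
E --p--> B
B --q--> C
End in state C, which is an accepting state.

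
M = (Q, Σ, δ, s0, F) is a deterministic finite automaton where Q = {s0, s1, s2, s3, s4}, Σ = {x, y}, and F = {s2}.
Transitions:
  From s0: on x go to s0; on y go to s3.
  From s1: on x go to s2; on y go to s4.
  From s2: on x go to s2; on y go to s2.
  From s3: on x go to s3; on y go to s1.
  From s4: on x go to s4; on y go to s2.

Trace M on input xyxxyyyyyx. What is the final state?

s0 --x--> s0
s0 --y--> s3
s3 --x--> s3
s3 --x--> s3
s3 --y--> s1
s1 --y--> s4
s4 --y--> s2
s2 --y--> s2
s2 --y--> s2
s2 --x--> s2

s2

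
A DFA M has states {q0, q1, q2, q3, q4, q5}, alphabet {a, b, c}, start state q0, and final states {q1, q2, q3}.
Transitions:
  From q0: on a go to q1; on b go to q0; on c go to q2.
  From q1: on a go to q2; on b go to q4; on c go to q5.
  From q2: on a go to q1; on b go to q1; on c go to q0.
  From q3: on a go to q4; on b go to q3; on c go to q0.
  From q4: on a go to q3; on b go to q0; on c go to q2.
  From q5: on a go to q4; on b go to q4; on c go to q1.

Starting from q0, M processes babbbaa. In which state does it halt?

q0 --b--> q0
q0 --a--> q1
q1 --b--> q4
q4 --b--> q0
q0 --b--> q0
q0 --a--> q1
q1 --a--> q2

q2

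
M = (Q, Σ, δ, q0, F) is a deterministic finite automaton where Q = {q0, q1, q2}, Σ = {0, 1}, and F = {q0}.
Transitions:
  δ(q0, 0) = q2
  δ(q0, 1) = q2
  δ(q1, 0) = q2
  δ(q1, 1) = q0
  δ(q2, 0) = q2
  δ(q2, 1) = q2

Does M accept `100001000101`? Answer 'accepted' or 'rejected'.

q0 --1--> q2
q2 --0--> q2
q2 --0--> q2
q2 --0--> q2
q2 --0--> q2
q2 --1--> q2
q2 --0--> q2
q2 --0--> q2
q2 --0--> q2
q2 --1--> q2
q2 --0--> q2
q2 --1--> q2
End in state q2, which is not an accepting state.

rejected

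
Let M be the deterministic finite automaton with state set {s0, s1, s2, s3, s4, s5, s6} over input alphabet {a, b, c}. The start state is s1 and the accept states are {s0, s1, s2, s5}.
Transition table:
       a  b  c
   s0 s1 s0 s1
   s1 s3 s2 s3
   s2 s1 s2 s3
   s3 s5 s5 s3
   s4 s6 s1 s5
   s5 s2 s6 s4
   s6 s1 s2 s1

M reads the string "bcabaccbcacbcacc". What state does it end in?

s5

s1 --b--> s2
s2 --c--> s3
s3 --a--> s5
s5 --b--> s6
s6 --a--> s1
s1 --c--> s3
s3 --c--> s3
s3 --b--> s5
s5 --c--> s4
s4 --a--> s6
s6 --c--> s1
s1 --b--> s2
s2 --c--> s3
s3 --a--> s5
s5 --c--> s4
s4 --c--> s5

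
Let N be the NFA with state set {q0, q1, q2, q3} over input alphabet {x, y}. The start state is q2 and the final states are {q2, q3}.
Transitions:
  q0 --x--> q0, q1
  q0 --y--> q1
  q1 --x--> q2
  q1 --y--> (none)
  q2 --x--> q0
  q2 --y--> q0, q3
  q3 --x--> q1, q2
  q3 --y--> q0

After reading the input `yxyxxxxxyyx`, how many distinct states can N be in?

3

Start: {q2}
read y: {q0, q3}
read x: {q0, q1, q2}
read y: {q0, q1, q3}
read x: {q0, q1, q2}
read x: {q0, q1, q2}
read x: {q0, q1, q2}
read x: {q0, q1, q2}
read x: {q0, q1, q2}
read y: {q0, q1, q3}
read y: {q0, q1}
read x: {q0, q1, q2}
Final reachable set {q0, q1, q2} has 3 states.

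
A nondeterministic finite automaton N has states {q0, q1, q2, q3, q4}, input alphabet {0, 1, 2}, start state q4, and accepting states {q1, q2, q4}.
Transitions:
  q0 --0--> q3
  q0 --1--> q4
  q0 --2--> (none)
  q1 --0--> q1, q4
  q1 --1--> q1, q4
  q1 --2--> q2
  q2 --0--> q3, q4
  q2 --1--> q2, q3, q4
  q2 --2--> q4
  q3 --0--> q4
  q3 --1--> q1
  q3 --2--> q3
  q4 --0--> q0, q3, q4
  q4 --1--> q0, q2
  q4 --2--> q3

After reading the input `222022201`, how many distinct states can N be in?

2

Start: {q4}
read 2: {q3}
read 2: {q3}
read 2: {q3}
read 0: {q4}
read 2: {q3}
read 2: {q3}
read 2: {q3}
read 0: {q4}
read 1: {q0, q2}
Final reachable set {q0, q2} has 2 states.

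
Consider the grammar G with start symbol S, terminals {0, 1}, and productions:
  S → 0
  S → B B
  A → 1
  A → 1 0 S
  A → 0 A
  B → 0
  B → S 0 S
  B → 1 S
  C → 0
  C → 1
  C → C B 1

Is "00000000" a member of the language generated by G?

S ⇒ BB ⇒ 0B ⇒ 0S0S ⇒ 0BB0S ⇒ 0S0SB0S ⇒ 0BB0SB0S ⇒ 00B0SB0S ⇒ 0000SB0S ⇒ 00000B0S ⇒ 0000000S ⇒ 00000000

yes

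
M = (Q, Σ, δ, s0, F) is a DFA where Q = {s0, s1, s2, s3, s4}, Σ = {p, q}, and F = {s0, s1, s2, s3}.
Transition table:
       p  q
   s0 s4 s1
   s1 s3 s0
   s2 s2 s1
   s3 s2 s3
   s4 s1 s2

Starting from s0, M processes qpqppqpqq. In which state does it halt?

s3

s0 --q--> s1
s1 --p--> s3
s3 --q--> s3
s3 --p--> s2
s2 --p--> s2
s2 --q--> s1
s1 --p--> s3
s3 --q--> s3
s3 --q--> s3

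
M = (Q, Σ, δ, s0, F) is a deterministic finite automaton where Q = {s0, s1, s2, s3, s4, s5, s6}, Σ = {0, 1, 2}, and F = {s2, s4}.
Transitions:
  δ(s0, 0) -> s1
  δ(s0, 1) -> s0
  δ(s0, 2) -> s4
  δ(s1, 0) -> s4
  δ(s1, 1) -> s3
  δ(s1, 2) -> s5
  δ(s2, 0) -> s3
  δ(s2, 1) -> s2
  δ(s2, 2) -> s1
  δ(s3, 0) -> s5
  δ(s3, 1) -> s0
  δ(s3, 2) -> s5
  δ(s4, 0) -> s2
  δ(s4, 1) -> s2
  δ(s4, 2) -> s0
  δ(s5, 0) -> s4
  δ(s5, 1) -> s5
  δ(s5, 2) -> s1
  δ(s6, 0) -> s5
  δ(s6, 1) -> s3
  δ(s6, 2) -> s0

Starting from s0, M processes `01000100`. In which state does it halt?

s5

s0 --0--> s1
s1 --1--> s3
s3 --0--> s5
s5 --0--> s4
s4 --0--> s2
s2 --1--> s2
s2 --0--> s3
s3 --0--> s5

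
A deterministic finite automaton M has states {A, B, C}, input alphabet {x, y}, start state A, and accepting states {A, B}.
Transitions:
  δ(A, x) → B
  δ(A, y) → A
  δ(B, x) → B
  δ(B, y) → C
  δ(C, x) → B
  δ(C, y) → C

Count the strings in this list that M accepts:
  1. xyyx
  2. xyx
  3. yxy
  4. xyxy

xyyx: accepted
xyx: accepted
yxy: rejected
xyxy: rejected

2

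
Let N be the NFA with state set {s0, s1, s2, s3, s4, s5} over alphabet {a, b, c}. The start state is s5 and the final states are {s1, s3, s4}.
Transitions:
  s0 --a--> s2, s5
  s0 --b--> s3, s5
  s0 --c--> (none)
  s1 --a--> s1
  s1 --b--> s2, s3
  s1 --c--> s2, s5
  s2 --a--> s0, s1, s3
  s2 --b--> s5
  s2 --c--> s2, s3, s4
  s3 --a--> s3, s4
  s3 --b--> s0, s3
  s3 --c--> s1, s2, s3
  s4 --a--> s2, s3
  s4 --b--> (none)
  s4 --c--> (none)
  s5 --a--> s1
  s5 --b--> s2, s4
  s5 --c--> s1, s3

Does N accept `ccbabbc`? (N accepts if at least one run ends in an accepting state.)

accepted

Start: {s5}
read c: {s1, s3}
read c: {s1, s2, s3, s5}
read b: {s0, s2, s3, s4, s5}
read a: {s0, s1, s2, s3, s4, s5}
read b: {s0, s2, s3, s4, s5}
read b: {s0, s2, s3, s4, s5}
read c: {s1, s2, s3, s4}
Reachable ∩ accepting = {s1, s3, s4} — nonempty.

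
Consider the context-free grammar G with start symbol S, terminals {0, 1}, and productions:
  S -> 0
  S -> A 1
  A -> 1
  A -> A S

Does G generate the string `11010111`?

yes

S ⇒ A1 ⇒ AS1 ⇒ ASS1 ⇒ ASSS1 ⇒ 1SSS1 ⇒ 1A1SS1 ⇒ 1AS1SS1 ⇒ 11S1SS1 ⇒ 1101SS1 ⇒ 11010S1 ⇒ 11010A11 ⇒ 11010111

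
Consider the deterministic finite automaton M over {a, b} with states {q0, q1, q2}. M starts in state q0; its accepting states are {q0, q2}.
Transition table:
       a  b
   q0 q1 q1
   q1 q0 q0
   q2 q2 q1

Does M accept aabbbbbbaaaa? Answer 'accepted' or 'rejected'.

accepted

q0 --a--> q1
q1 --a--> q0
q0 --b--> q1
q1 --b--> q0
q0 --b--> q1
q1 --b--> q0
q0 --b--> q1
q1 --b--> q0
q0 --a--> q1
q1 --a--> q0
q0 --a--> q1
q1 --a--> q0
End in state q0, which is an accepting state.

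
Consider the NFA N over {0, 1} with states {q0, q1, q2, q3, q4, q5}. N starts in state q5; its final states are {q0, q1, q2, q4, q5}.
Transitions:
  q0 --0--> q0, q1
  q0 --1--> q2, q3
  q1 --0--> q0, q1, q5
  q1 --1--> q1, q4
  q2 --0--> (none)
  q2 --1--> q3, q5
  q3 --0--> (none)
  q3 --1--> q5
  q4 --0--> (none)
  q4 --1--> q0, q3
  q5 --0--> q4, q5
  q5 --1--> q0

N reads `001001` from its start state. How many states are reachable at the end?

5

Start: {q5}
read 0: {q4, q5}
read 0: {q4, q5}
read 1: {q0, q3}
read 0: {q0, q1}
read 0: {q0, q1, q5}
read 1: {q0, q1, q2, q3, q4}
Final reachable set {q0, q1, q2, q3, q4} has 5 states.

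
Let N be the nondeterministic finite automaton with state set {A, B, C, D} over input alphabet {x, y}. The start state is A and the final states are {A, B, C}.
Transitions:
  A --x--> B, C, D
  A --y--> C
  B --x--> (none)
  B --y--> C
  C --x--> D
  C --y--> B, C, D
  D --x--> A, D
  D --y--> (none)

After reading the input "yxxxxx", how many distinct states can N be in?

Start: {A}
read y: {C}
read x: {D}
read x: {A, D}
read x: {A, B, C, D}
read x: {A, B, C, D}
read x: {A, B, C, D}
Final reachable set {A, B, C, D} has 4 states.

4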